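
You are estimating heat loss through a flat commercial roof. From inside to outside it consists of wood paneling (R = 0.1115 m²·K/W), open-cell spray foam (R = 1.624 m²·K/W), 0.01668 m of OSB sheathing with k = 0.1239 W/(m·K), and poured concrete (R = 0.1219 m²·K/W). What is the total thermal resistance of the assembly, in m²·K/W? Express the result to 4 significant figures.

0.01668/0.1239 = 0.13462
R_total = 0.1115 + 1.624 + 0.13462 + 0.1219 = 1.992 m²·K/W

1.992 m²·K/W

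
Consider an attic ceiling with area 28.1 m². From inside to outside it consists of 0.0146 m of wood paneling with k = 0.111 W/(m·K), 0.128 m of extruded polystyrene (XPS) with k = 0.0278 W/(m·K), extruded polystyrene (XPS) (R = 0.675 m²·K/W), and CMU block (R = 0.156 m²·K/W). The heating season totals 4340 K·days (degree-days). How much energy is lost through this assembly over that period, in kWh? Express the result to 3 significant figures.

0.0146/0.111 = 0.1315
0.128/0.0278 = 4.604
R_total = 0.1315 + 4.604 + 0.675 + 0.156 = 5.567 m²·K/W
E = A × HDD × 24 / R / 1000 = 28.1 × 4340 × 24 / 5.567 / 1000 = 525.8 kWh

526 kWh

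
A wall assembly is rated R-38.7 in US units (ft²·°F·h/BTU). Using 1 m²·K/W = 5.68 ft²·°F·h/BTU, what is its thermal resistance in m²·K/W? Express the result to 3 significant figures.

6.81 m²·K/W

R_SI = 38.7/5.68 = 6.813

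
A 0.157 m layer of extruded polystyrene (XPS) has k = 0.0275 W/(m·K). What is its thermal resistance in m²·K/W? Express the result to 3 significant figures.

R = L/k = 0.157/0.0275 = 5.709 m²·K/W

5.71 m²·K/W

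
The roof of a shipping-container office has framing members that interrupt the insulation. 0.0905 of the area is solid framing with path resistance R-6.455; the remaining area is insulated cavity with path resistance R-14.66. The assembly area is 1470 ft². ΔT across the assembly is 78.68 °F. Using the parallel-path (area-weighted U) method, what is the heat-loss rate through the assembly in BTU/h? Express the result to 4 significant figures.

U_eff = 0.9095/14.66 + 0.0905/6.455 = 0.06204 + 0.01402 = 0.07606
R_eff = 1/U_eff = 13.148 ft²·°F·h/BTU
Q = 1470 × 78.68 / 13.148 = 8797 BTU/h

8797 BTU/h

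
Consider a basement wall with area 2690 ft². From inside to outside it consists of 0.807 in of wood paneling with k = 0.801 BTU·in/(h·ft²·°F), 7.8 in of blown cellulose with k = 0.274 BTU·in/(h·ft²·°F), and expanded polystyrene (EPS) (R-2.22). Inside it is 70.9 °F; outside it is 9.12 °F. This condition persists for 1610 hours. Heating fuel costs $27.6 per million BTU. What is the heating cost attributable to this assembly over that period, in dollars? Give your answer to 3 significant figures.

233 dollars

0.807/0.801 = 1.007
7.8/0.274 = 28.47
R_total = 1.007 + 28.47 + 2.22 = 31.69 ft²·°F·h/BTU
Q = 2690 × (70.9 − 9.12) / 31.69 = 5243 BTU/h
E = 5243 × 1610 = 8442000 BTU
Cost = 8442000/10⁶ × 27.6 = $233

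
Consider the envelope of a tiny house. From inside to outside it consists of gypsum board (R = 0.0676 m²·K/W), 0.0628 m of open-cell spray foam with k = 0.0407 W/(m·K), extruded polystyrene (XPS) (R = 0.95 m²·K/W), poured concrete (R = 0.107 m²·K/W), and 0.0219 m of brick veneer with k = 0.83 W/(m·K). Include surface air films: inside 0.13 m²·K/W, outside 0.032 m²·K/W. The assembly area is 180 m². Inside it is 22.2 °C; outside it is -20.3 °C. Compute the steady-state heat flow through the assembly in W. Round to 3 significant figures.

0.0628/0.0407 = 1.543
0.0219/0.83 = 0.02639
R_total = 0.13 + 0.0676 + 1.543 + 0.95 + 0.107 + 0.02639 + 0.032 = 2.856 m²·K/W
Q = A·ΔT/R = 180 × (22.2 − (-20.3)) / 2.856 = 2679 W

2680 W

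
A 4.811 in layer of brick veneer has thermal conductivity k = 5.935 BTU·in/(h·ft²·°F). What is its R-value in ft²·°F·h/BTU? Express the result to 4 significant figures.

0.8106 ft²·°F·h/BTU

R = L/k = 4.811/5.935 = 0.81061 ft²·°F·h/BTU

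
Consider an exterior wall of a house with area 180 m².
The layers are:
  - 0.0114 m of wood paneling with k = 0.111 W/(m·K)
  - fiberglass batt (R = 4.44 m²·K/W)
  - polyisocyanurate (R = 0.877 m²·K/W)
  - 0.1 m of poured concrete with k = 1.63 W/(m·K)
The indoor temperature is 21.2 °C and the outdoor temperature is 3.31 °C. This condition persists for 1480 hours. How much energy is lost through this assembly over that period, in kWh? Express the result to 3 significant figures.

0.0114/0.111 = 0.1027
0.1/1.63 = 0.06135
R_total = 0.1027 + 4.44 + 0.877 + 0.06135 = 5.481 m²·K/W
Q = 180 × (21.2 − 3.31) / 5.481 = 587.5 W
E = 587.5 W × 1480 h / 1000 = 869.5 kWh

870 kWh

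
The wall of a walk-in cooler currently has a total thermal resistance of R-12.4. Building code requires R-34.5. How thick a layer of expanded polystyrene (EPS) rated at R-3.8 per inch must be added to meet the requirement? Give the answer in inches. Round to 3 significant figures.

5.82 in

ΔR = 34.5 − 12.4 = 22.1 ft²·°F·h/BTU
L = ΔR / (R/in) = 22.1/3.8 = 5.816 in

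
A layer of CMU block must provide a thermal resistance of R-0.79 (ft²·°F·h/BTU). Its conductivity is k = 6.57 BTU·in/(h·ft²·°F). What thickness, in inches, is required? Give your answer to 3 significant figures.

5.19 in

L = R × k = 0.79 × 6.57 = 5.19 in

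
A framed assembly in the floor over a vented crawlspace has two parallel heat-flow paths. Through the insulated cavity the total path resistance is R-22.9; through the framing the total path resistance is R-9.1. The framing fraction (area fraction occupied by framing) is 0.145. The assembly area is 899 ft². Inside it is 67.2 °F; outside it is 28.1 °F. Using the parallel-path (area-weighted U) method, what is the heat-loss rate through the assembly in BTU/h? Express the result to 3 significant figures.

U_eff = 0.855/22.9 + 0.145/9.1 = 0.03734 + 0.01593 = 0.05327
R_eff = 1/U_eff = 18.77 ft²·°F·h/BTU
Q = 899 × (67.2 − 28.1) / 18.77 = 1872 BTU/h

1870 BTU/h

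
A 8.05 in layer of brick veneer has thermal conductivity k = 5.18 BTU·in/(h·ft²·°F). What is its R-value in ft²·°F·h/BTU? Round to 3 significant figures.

R = L/k = 8.05/5.18 = 1.554 ft²·°F·h/BTU

1.55 ft²·°F·h/BTU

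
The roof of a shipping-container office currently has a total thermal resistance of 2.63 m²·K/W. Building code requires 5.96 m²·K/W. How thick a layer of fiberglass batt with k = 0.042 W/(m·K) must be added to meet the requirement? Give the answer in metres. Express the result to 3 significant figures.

0.140 m

ΔR = 5.96 − 2.63 = 3.33 m²·K/W
L = ΔR × k = 3.33 × 0.042 = 0.1399 m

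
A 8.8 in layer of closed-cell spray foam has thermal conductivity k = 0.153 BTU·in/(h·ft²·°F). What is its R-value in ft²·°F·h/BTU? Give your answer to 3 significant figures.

57.5 ft²·°F·h/BTU

R = L/k = 8.8/0.153 = 57.52 ft²·°F·h/BTU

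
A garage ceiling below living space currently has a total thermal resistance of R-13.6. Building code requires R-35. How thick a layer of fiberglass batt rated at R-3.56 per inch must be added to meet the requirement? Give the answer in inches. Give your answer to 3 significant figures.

ΔR = 35 − 13.6 = 21.4 ft²·°F·h/BTU
L = ΔR / (R/in) = 21.4/3.56 = 6.011 in

6.01 in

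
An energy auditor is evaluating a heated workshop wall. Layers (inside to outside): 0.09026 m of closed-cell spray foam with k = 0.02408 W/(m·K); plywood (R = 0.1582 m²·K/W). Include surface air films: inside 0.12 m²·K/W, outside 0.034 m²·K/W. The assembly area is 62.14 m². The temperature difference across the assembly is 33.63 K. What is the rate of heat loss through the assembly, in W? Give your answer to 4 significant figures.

0.09026/0.02408 = 3.7483
R_total = 0.12 + 3.7483 + 0.1582 + 0.034 = 4.0605 m²·K/W
Q = A·ΔT/R = 62.14 × 33.63 / 4.0605 = 514.65 W

514.7 W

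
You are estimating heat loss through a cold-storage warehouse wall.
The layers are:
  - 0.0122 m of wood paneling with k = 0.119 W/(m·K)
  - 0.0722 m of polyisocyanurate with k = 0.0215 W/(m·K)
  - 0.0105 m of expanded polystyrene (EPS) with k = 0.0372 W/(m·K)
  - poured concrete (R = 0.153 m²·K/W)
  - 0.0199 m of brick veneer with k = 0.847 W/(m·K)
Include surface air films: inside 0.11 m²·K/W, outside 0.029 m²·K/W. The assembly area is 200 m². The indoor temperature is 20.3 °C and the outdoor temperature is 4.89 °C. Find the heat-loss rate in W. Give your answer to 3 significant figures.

759 W

0.0122/0.119 = 0.1025
0.0722/0.0215 = 3.358
0.0105/0.0372 = 0.2823
0.0199/0.847 = 0.02349
R_total = 0.11 + 0.1025 + 3.358 + 0.2823 + 0.153 + 0.02349 + 0.029 = 4.058 m²·K/W
Q = A·ΔT/R = 200 × (20.3 − 4.89) / 4.058 = 759.4 W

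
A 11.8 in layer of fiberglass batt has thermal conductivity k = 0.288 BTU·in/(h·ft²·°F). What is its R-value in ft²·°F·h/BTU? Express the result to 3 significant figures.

41.0 ft²·°F·h/BTU

R = L/k = 11.8/0.288 = 40.97 ft²·°F·h/BTU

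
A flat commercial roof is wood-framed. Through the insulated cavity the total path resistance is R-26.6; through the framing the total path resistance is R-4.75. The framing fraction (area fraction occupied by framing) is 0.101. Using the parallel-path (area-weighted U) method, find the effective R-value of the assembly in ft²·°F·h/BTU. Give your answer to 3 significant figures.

18.2 ft²·°F·h/BTU

U_eff = 0.899/26.6 + 0.101/4.75 = 0.0338 + 0.02126 = 0.05506
R_eff = 1/U_eff = 18.16 ft²·°F·h/BTU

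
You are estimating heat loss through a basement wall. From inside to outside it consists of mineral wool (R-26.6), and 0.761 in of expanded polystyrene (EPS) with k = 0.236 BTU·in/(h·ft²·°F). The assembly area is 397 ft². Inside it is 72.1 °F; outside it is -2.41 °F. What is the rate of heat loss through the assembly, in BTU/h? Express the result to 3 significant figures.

0.761/0.236 = 3.225
R_total = 26.6 + 3.225 = 29.82 ft²·°F·h/BTU
Q = A·ΔT/R = 397 × (72.1 − (-2.41)) / 29.82 = 991.8 BTU/h

992 BTU/h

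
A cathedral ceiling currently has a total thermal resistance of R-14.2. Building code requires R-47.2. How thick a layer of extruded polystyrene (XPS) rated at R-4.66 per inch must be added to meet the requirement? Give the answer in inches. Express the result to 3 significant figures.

ΔR = 47.2 − 14.2 = 33 ft²·°F·h/BTU
L = ΔR / (R/in) = 33/4.66 = 7.082 in

7.08 in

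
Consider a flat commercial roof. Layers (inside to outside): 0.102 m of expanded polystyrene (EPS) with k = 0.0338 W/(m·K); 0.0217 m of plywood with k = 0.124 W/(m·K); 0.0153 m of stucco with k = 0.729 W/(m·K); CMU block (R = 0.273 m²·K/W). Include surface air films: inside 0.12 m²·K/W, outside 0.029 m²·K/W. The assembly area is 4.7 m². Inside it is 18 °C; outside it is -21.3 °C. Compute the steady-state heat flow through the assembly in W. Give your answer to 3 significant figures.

0.102/0.0338 = 3.018
0.0217/0.124 = 0.175
0.0153/0.729 = 0.02099
R_total = 0.12 + 3.018 + 0.175 + 0.02099 + 0.273 + 0.029 = 3.636 m²·K/W
Q = A·ΔT/R = 4.7 × (18 − (-21.3)) / 3.636 = 50.8 W

50.8 W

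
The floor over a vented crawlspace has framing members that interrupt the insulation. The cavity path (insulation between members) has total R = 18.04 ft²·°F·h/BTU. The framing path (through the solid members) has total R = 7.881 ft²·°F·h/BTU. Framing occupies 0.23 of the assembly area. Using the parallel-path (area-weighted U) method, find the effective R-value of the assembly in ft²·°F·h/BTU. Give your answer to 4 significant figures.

U_eff = 0.77/18.04 + 0.23/7.881 = 0.042683 + 0.029184 = 0.071867
R_eff = 1/U_eff = 13.915 ft²·°F·h/BTU

13.91 ft²·°F·h/BTU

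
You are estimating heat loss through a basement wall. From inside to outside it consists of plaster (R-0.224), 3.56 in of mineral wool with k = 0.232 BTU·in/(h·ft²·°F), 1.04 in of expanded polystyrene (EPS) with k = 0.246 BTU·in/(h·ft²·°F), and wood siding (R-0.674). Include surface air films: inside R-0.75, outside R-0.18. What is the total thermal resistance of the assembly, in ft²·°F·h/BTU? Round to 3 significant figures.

3.56/0.232 = 15.34
1.04/0.246 = 4.228
R_total = 0.75 + 0.224 + 15.34 + 4.228 + 0.674 + 0.18 = 21.4 ft²·°F·h/BTU

21.4 ft²·°F·h/BTU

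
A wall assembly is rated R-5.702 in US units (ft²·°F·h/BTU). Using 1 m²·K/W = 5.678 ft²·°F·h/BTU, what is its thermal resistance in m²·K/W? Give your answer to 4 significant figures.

1.004 m²·K/W

R_SI = 5.702/5.678 = 1.0042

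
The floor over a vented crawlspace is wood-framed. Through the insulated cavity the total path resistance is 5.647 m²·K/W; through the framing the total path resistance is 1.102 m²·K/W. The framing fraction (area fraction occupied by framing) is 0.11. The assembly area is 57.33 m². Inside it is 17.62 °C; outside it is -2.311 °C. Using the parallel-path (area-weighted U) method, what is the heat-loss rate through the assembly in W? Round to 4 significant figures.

U_eff = 0.89/5.647 + 0.11/1.102 = 0.15761 + 0.099819 = 0.25742
R_eff = 1/U_eff = 3.8846 m²·K/W
Q = 57.33 × (17.62 − (-2.311)) / 3.8846 = 294.14 W

294.1 W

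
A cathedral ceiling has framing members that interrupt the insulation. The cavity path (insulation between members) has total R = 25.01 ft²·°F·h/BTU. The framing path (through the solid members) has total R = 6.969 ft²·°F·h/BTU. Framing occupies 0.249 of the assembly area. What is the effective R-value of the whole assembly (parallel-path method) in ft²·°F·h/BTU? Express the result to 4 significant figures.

U_eff = 0.751/25.01 + 0.249/6.969 = 0.030028 + 0.03573 = 0.065758
R_eff = 1/U_eff = 15.207 ft²·°F·h/BTU

15.21 ft²·°F·h/BTU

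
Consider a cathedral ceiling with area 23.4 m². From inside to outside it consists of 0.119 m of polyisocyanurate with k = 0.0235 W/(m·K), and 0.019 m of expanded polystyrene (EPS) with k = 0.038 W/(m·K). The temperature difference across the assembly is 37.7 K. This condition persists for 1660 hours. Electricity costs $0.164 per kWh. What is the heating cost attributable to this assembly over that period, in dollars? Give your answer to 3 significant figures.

0.119/0.0235 = 5.064
0.019/0.038 = 0.5
R_total = 5.064 + 0.5 = 5.564 m²·K/W
Q = 23.4 × 37.7 / 5.564 = 158.6 W
E = 158.6 W × 1660 h / 1000 = 263.2 kWh
Cost = 263.2 × 0.164 = $43.17

43.2 dollars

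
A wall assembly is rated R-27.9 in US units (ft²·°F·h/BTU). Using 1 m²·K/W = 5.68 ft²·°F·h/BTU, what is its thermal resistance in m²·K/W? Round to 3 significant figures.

4.91 m²·K/W

R_SI = 27.9/5.68 = 4.912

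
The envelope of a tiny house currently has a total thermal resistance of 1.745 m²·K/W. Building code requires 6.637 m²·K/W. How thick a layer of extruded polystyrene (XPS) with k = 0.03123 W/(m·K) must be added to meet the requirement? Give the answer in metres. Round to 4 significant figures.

0.1528 m

ΔR = 6.637 − 1.745 = 4.892 m²·K/W
L = ΔR × k = 4.892 × 0.03123 = 0.15278 m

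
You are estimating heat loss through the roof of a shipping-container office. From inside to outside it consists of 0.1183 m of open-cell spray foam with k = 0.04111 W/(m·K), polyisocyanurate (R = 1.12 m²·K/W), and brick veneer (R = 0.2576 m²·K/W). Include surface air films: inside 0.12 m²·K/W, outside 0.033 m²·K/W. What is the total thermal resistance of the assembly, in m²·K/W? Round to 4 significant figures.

0.1183/0.04111 = 2.8776
R_total = 0.12 + 2.8776 + 1.12 + 0.2576 + 0.033 = 4.4082 m²·K/W

4.408 m²·K/W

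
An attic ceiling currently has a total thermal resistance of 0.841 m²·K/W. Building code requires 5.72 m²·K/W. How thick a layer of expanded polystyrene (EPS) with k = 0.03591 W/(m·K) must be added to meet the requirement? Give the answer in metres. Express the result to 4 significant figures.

ΔR = 5.72 − 0.841 = 4.879 m²·K/W
L = ΔR × k = 4.879 × 0.03591 = 0.1752 m

0.1752 m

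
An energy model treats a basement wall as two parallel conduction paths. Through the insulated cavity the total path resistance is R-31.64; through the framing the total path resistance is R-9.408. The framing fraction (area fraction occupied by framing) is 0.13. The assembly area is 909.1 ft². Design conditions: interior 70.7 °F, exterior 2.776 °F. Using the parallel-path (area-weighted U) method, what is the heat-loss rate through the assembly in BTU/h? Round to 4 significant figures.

2551 BTU/h

U_eff = 0.87/31.64 + 0.13/9.408 = 0.027497 + 0.013818 = 0.041315
R_eff = 1/U_eff = 24.204 ft²·°F·h/BTU
Q = 909.1 × (70.7 − 2.776) / 24.204 = 2551.2 BTU/h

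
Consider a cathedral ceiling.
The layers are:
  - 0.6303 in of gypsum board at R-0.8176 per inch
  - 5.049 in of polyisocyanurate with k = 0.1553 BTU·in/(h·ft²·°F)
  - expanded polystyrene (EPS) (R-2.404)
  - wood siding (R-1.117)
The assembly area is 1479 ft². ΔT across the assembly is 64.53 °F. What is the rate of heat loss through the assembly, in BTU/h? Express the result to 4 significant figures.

2611 BTU/h

0.6303 × 0.8176 = 0.51533
5.049/0.1553 = 32.511
R_total = 0.51533 + 32.511 + 2.404 + 1.117 = 36.548 ft²·°F·h/BTU
Q = A·ΔT/R = 1479 × 64.53 / 36.548 = 2611.4 BTU/h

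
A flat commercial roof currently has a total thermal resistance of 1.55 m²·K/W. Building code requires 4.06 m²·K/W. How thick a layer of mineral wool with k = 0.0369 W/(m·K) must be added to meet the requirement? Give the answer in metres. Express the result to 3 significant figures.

ΔR = 4.06 − 1.55 = 2.51 m²·K/W
L = ΔR × k = 2.51 × 0.0369 = 0.09262 m

0.0926 m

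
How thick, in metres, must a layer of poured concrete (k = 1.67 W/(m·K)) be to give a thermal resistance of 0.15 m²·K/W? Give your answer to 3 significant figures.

0.251 m

L = R·k = 0.15 × 1.67 = 0.2505 m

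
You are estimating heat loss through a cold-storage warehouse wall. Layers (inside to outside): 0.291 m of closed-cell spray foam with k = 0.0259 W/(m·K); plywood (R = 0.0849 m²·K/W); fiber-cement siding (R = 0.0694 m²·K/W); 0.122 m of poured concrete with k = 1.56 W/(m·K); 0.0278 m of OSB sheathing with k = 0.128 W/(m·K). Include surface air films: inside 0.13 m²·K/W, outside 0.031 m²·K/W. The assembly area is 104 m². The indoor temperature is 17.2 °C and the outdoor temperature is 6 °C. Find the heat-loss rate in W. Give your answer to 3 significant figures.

0.291/0.0259 = 11.24
0.122/1.56 = 0.07821
0.0278/0.128 = 0.2172
R_total = 0.13 + 11.24 + 0.0849 + 0.0694 + 0.07821 + 0.2172 + 0.031 = 11.85 m²·K/W
Q = A·ΔT/R = 104 × (17.2 − 6) / 11.85 = 98.33 W

98.3 W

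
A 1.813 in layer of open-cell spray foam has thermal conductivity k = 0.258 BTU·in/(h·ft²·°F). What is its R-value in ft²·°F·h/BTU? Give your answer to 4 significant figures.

R = L/k = 1.813/0.258 = 7.0271 ft²·°F·h/BTU

7.027 ft²·°F·h/BTU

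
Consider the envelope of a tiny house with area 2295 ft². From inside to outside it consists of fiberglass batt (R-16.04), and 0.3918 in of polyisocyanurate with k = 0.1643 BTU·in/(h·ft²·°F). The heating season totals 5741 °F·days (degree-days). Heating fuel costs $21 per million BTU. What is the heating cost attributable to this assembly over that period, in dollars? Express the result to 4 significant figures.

360.4 dollars

0.3918/0.1643 = 2.3847
R_total = 16.04 + 2.3847 = 18.425 ft²·°F·h/BTU
E = A × HDD × 24 / R = 2295 × 5741 × 24 / 18.425 = 17163000 BTU
Cost = 17163000/10⁶ × 21 = $360.41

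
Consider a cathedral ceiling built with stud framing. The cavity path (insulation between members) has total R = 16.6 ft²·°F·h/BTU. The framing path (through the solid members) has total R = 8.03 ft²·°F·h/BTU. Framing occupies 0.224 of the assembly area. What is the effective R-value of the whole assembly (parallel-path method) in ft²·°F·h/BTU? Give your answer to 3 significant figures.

U_eff = 0.776/16.6 + 0.224/8.03 = 0.04675 + 0.0279 = 0.07464
R_eff = 1/U_eff = 13.4 ft²·°F·h/BTU

13.4 ft²·°F·h/BTU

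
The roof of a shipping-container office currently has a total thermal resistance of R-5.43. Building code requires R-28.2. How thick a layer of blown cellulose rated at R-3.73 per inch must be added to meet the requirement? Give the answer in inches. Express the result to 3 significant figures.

ΔR = 28.2 − 5.43 = 22.77 ft²·°F·h/BTU
L = ΔR / (R/in) = 22.77/3.73 = 6.105 in

6.10 in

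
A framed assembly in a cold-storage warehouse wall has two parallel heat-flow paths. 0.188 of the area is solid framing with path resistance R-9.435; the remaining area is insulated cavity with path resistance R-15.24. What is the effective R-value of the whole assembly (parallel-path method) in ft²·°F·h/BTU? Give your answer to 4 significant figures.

U_eff = 0.812/15.24 + 0.188/9.435 = 0.053281 + 0.019926 = 0.073207
R_eff = 1/U_eff = 13.66 ft²·°F·h/BTU

13.66 ft²·°F·h/BTU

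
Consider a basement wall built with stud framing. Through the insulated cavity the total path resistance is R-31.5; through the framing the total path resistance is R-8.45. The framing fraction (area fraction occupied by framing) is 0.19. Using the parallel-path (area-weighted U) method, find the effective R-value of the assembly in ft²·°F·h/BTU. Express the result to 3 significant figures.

U_eff = 0.81/31.5 + 0.19/8.45 = 0.02571 + 0.02249 = 0.0482
R_eff = 1/U_eff = 20.75 ft²·°F·h/BTU

20.7 ft²·°F·h/BTU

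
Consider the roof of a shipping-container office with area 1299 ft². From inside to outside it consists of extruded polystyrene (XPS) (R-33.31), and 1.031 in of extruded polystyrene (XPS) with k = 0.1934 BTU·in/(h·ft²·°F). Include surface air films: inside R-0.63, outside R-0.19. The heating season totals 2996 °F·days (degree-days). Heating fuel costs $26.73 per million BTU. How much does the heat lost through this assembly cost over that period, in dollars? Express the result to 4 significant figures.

1.031/0.1934 = 5.3309
R_total = 0.63 + 33.31 + 5.3309 + 0.19 = 39.461 ft²·°F·h/BTU
E = A × HDD × 24 / R = 1299 × 2996 × 24 / 39.461 = 2367000 BTU
Cost = 2367000/10⁶ × 26.73 = $63.269

63.27 dollars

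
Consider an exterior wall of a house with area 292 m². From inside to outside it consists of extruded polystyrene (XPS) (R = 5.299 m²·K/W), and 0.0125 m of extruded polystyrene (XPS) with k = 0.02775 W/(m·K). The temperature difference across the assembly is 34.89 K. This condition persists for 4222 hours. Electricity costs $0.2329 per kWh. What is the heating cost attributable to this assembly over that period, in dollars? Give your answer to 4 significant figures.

1742 dollars

0.0125/0.02775 = 0.45045
R_total = 5.299 + 0.45045 = 5.7495 m²·K/W
Q = 292 × 34.89 / 5.7495 = 1772 W
E = 1772 W × 4222 h / 1000 = 7481.3 kWh
Cost = 7481.3 × 0.2329 = $1742.4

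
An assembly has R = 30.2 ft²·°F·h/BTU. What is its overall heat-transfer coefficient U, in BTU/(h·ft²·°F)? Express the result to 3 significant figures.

0.0331 BTU/(h·ft²·°F)

U = 1/R = 1/30.2 = 0.03311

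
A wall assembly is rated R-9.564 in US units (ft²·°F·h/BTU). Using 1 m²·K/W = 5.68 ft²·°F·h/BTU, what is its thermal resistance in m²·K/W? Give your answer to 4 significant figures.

R_SI = 9.564/5.68 = 1.6838

1.684 m²·K/W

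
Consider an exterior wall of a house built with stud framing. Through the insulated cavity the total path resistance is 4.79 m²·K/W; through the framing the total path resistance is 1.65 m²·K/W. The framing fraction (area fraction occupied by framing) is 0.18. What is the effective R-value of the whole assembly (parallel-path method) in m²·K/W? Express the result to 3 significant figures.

3.57 m²·K/W

U_eff = 0.82/4.79 + 0.18/1.65 = 0.1712 + 0.1091 = 0.2803
R_eff = 1/U_eff = 3.568 m²·K/W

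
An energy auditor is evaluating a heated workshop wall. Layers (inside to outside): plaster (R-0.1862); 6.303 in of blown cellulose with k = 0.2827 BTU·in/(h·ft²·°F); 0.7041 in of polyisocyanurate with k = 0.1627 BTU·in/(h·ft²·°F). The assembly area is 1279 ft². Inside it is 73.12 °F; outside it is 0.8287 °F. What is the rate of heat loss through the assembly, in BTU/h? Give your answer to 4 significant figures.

6.303/0.2827 = 22.296
0.7041/0.1627 = 4.3276
R_total = 0.1862 + 22.296 + 4.3276 = 26.81 ft²·°F·h/BTU
Q = A·ΔT/R = 1279 × (73.12 − 0.8287) / 26.81 = 3448.8 BTU/h

3449 BTU/h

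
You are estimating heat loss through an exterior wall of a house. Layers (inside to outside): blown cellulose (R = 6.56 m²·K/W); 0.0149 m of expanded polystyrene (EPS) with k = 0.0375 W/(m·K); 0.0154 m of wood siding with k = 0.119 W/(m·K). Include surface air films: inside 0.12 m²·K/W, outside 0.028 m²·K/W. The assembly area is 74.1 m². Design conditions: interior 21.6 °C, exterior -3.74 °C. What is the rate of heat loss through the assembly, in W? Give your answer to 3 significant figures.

260 W

0.0149/0.0375 = 0.3973
0.0154/0.119 = 0.1294
R_total = 0.12 + 6.56 + 0.3973 + 0.1294 + 0.028 = 7.235 m²·K/W
Q = A·ΔT/R = 74.1 × (21.6 − (-3.74)) / 7.235 = 259.5 W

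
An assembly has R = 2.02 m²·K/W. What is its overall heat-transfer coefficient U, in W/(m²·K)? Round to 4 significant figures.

U = 1/R = 1/2.02 = 0.49505

0.4950 W/(m²·K)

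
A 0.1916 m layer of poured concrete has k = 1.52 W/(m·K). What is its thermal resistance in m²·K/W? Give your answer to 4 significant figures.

0.1261 m²·K/W

R = L/k = 0.1916/1.52 = 0.12605 m²·K/W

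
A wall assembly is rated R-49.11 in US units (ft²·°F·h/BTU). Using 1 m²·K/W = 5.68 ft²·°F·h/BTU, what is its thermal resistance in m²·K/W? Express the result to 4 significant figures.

R_SI = 49.11/5.68 = 8.6461

8.646 m²·K/W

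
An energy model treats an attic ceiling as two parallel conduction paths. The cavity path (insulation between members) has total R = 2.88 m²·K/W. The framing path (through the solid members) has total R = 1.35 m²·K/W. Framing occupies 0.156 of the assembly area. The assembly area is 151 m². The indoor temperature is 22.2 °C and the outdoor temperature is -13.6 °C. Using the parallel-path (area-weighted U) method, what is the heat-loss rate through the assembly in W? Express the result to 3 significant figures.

U_eff = 0.844/2.88 + 0.156/1.35 = 0.2931 + 0.1156 = 0.4086
R_eff = 1/U_eff = 2.447 m²·K/W
Q = 151 × (22.2 − (-13.6)) / 2.447 = 2209 W

2210 W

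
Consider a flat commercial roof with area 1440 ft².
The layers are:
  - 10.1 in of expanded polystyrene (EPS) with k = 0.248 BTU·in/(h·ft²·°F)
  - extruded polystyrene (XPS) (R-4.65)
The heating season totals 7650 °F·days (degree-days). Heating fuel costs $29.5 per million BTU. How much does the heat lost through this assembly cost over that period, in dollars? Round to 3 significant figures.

10.1/0.248 = 40.73
R_total = 40.73 + 4.65 = 45.38 ft²·°F·h/BTU
E = A × HDD × 24 / R = 1440 × 7650 × 24 / 45.38 = 5827000 BTU
Cost = 5827000/10⁶ × 29.5 = $171.9

172 dollars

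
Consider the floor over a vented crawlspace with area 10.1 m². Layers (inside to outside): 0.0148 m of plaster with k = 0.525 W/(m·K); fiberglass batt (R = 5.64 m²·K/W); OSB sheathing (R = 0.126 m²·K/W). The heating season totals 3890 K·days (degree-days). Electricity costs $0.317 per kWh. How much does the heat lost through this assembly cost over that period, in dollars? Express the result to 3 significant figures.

51.6 dollars

0.0148/0.525 = 0.02819
R_total = 0.02819 + 5.64 + 0.126 = 5.794 m²·K/W
E = A × HDD × 24 / R / 1000 = 10.1 × 3890 × 24 / 5.794 / 1000 = 162.7 kWh
Cost = 162.7 × 0.317 = $51.59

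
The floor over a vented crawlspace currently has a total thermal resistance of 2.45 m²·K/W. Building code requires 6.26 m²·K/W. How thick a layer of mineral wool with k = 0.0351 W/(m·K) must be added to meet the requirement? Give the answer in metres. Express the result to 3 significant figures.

ΔR = 6.26 − 2.45 = 3.81 m²·K/W
L = ΔR × k = 3.81 × 0.0351 = 0.1337 m

0.134 m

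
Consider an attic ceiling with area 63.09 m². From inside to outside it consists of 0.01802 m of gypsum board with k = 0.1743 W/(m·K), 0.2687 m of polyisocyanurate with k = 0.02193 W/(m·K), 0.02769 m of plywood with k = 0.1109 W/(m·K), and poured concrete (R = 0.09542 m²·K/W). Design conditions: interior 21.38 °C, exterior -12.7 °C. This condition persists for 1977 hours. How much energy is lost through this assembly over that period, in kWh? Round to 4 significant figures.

0.01802/0.1743 = 0.10338
0.2687/0.02193 = 12.253
0.02769/0.1109 = 0.24968
R_total = 0.10338 + 12.253 + 0.24968 + 0.09542 = 12.701 m²·K/W
Q = 63.09 × (21.38 − (-12.7)) / 12.701 = 169.28 W
E = 169.28 W × 1977 h / 1000 = 334.68 kWh

334.7 kWh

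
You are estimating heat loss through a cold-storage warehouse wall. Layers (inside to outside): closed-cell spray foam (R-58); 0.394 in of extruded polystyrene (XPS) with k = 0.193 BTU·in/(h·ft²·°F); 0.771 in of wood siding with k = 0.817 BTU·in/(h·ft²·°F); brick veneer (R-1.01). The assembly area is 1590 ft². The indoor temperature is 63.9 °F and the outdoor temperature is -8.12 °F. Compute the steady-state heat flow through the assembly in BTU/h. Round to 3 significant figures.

1850 BTU/h

0.394/0.193 = 2.041
0.771/0.817 = 0.9437
R_total = 58 + 2.041 + 0.9437 + 1.01 = 62 ft²·°F·h/BTU
Q = A·ΔT/R = 1590 × (63.9 − (-8.12)) / 62 = 1847 BTU/h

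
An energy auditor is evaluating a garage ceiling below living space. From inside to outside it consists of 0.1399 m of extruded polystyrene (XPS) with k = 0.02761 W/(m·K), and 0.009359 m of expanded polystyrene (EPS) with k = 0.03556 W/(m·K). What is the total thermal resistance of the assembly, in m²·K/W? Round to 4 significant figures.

0.1399/0.02761 = 5.067
0.009359/0.03556 = 0.26319
R_total = 5.067 + 0.26319 = 5.3302 m²·K/W

5.330 m²·K/W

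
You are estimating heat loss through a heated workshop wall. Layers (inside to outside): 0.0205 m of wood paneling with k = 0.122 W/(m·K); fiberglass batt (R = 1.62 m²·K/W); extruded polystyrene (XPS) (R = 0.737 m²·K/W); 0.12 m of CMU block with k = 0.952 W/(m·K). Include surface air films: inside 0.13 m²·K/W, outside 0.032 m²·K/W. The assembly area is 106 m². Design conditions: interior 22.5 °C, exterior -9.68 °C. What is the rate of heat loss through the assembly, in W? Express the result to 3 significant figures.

0.0205/0.122 = 0.168
0.12/0.952 = 0.1261
R_total = 0.13 + 0.168 + 1.62 + 0.737 + 0.1261 + 0.032 = 2.813 m²·K/W
Q = A·ΔT/R = 106 × (22.5 − (-9.68)) / 2.813 = 1213 W

1210 W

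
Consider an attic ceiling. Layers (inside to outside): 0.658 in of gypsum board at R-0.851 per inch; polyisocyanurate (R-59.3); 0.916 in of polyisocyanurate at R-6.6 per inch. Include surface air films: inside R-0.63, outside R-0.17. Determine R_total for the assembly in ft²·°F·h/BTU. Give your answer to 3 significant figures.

0.658 × 0.851 = 0.56
0.916 × 6.6 = 6.046
R_total = 0.63 + 0.56 + 59.3 + 6.046 + 0.17 = 66.71 ft²·°F·h/BTU

66.7 ft²·°F·h/BTU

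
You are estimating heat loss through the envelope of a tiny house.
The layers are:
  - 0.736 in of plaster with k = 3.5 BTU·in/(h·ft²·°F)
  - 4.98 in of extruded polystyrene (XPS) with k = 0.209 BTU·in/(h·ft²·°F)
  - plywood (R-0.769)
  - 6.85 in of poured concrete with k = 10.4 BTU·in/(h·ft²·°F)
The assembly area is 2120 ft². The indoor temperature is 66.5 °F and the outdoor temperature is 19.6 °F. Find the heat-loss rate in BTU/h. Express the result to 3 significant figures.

3900 BTU/h

0.736/3.5 = 0.2103
4.98/0.209 = 23.83
6.85/10.4 = 0.6587
R_total = 0.2103 + 23.83 + 0.769 + 0.6587 = 25.47 ft²·°F·h/BTU
Q = A·ΔT/R = 2120 × (66.5 − 19.6) / 25.47 = 3904 BTU/h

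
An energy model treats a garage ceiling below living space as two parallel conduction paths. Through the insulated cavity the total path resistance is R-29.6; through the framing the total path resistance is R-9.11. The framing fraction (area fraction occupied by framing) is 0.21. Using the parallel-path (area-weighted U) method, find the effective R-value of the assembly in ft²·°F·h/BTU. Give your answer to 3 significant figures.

U_eff = 0.79/29.6 + 0.21/9.11 = 0.02669 + 0.02305 = 0.04974
R_eff = 1/U_eff = 20.1 ft²·°F·h/BTU

20.1 ft²·°F·h/BTU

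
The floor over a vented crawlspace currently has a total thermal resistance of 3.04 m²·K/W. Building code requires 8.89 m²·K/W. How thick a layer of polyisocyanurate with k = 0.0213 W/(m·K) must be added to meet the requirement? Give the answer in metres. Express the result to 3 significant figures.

ΔR = 8.89 − 3.04 = 5.85 m²·K/W
L = ΔR × k = 5.85 × 0.0213 = 0.1246 m

0.125 m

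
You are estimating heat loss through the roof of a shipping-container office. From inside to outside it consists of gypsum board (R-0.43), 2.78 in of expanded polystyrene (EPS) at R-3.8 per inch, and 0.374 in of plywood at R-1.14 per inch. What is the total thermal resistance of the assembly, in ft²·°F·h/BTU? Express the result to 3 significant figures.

11.4 ft²·°F·h/BTU

2.78 × 3.8 = 10.56
0.374 × 1.14 = 0.4264
R_total = 0.43 + 10.56 + 0.4264 = 11.42 ft²·°F·h/BTU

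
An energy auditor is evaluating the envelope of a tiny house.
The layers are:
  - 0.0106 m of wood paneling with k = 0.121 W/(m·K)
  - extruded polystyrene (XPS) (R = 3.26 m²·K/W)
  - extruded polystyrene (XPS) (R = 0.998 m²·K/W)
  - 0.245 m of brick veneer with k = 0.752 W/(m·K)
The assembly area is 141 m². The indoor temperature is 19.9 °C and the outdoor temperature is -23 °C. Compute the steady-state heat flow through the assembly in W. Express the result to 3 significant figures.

1290 W

0.0106/0.121 = 0.0876
0.245/0.752 = 0.3258
R_total = 0.0876 + 3.26 + 0.998 + 0.3258 = 4.671 m²·K/W
Q = A·ΔT/R = 141 × (19.9 − (-23)) / 4.671 = 1295 W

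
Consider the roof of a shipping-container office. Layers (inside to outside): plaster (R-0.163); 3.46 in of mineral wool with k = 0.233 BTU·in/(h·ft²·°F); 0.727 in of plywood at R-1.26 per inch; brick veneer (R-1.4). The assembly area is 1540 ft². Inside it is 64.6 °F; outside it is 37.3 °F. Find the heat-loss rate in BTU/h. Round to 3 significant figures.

3.46/0.233 = 14.85
0.727 × 1.26 = 0.916
R_total = 0.163 + 14.85 + 0.916 + 1.4 = 17.33 ft²·°F·h/BTU
Q = A·ΔT/R = 1540 × (64.6 − 37.3) / 17.33 = 2426 BTU/h

2430 BTU/h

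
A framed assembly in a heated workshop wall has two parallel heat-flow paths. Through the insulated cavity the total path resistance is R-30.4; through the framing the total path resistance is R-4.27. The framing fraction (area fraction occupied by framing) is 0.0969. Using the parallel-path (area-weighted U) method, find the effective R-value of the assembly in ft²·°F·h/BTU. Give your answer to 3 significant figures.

19.1 ft²·°F·h/BTU

U_eff = 0.9031/30.4 + 0.0969/4.27 = 0.02971 + 0.02269 = 0.0524
R_eff = 1/U_eff = 19.08 ft²·°F·h/BTU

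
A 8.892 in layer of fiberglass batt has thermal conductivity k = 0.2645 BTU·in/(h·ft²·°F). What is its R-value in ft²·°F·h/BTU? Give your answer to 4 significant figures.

R = L/k = 8.892/0.2645 = 33.618 ft²·°F·h/BTU

33.62 ft²·°F·h/BTU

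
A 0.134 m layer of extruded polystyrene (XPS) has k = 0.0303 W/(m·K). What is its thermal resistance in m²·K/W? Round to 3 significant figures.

R = L/k = 0.134/0.0303 = 4.422 m²·K/W

4.42 m²·K/W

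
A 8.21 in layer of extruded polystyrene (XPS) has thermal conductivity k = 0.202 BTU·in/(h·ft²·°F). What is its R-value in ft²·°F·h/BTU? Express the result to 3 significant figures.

R = L/k = 8.21/0.202 = 40.64 ft²·°F·h/BTU

40.6 ft²·°F·h/BTU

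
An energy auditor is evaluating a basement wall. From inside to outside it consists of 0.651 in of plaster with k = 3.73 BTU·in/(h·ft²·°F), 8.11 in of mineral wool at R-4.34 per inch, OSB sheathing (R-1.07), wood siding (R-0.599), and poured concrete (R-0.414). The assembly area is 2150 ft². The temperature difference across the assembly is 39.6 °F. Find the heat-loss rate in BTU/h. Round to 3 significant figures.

0.651/3.73 = 0.1745
8.11 × 4.34 = 35.2
R_total = 0.1745 + 35.2 + 1.07 + 0.599 + 0.414 = 37.45 ft²·°F·h/BTU
Q = A·ΔT/R = 2150 × 39.6 / 37.45 = 2273 BTU/h

2270 BTU/h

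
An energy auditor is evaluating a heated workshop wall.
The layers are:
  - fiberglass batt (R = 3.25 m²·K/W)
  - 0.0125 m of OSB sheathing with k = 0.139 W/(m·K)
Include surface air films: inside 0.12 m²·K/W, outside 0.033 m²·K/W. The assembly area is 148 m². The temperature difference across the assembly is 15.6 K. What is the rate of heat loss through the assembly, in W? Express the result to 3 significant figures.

661 W

0.0125/0.139 = 0.08993
R_total = 0.12 + 3.25 + 0.08993 + 0.033 = 3.493 m²·K/W
Q = A·ΔT/R = 148 × 15.6 / 3.493 = 661 W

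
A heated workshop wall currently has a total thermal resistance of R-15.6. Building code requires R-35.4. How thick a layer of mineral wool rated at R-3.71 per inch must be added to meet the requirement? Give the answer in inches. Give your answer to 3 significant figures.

5.34 in

ΔR = 35.4 − 15.6 = 19.8 ft²·°F·h/BTU
L = ΔR / (R/in) = 19.8/3.71 = 5.337 in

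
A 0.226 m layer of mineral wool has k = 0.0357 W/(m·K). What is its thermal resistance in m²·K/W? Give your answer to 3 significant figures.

6.33 m²·K/W

R = L/k = 0.226/0.0357 = 6.331 m²·K/W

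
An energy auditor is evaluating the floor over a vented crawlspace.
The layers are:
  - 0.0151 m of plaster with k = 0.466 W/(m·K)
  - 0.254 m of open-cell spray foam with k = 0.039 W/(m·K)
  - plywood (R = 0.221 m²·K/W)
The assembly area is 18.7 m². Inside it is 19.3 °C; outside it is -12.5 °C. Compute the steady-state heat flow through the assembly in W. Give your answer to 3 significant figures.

87.9 W

0.0151/0.466 = 0.0324
0.254/0.039 = 6.513
R_total = 0.0324 + 6.513 + 0.221 = 6.766 m²·K/W
Q = A·ΔT/R = 18.7 × (19.3 − (-12.5)) / 6.766 = 87.89 W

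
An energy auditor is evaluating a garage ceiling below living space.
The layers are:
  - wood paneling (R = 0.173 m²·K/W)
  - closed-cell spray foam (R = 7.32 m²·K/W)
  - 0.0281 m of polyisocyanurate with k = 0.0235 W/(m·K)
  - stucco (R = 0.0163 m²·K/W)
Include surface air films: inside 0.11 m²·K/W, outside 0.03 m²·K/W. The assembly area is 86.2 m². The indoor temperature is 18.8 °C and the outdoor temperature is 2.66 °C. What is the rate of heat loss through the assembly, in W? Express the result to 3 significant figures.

0.0281/0.0235 = 1.196
R_total = 0.11 + 0.173 + 7.32 + 1.196 + 0.0163 + 0.03 = 8.845 m²·K/W
Q = A·ΔT/R = 86.2 × (18.8 − 2.66) / 8.845 = 157.3 W

157 W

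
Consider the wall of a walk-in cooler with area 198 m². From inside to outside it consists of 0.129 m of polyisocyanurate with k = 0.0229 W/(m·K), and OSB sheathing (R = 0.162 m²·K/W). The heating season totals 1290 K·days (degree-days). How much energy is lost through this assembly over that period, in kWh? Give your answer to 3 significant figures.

1060 kWh

0.129/0.0229 = 5.633
R_total = 5.633 + 0.162 = 5.795 m²·K/W
E = A × HDD × 24 / R / 1000 = 198 × 1290 × 24 / 5.795 / 1000 = 1058 kWh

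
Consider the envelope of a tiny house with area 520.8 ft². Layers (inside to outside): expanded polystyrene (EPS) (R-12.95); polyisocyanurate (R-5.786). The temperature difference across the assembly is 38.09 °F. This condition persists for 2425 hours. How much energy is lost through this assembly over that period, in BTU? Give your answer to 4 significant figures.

2568000 BTU

R_total = 12.95 + 5.786 = 18.736 ft²·°F·h/BTU
Q = 520.8 × 38.09 / 18.736 = 1058.8 BTU/h
E = 1058.8 × 2425 = 2567500 BTU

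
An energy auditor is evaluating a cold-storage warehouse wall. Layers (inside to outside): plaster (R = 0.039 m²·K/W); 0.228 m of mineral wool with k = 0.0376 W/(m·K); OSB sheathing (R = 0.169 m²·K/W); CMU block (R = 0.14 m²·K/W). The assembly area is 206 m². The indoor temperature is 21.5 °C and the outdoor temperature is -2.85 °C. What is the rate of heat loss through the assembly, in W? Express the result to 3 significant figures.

782 W

0.228/0.0376 = 6.064
R_total = 0.039 + 6.064 + 0.169 + 0.14 = 6.412 m²·K/W
Q = A·ΔT/R = 206 × (21.5 − (-2.85)) / 6.412 = 782.3 W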